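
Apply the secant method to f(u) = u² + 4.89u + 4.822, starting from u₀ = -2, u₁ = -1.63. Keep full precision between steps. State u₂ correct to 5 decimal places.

f(u_0) = -0.958000, f(u_1) = -0.491800
u_2 = -1.630000 - (-0.491800)·(-1.630000 - -2.000000)/(-0.491800 - (-0.958000)) = -1.239683; f(u_2) = 0.296765

-1.23968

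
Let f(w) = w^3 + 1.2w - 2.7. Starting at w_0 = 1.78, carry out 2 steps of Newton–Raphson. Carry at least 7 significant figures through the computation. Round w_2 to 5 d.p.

1.13266

f'(w) = 3w^2 + 1.2
w_0 = 1.780000: f = 5.075752, f' = 10.705200 → w_1 = 1.780000 - (5.075752)/(10.705200) = 1.305861
w_1 = 1.305861: f = 1.093883, f' = 6.315819 → w_2 = 1.305861 - (1.093883)/(6.315819) = 1.132664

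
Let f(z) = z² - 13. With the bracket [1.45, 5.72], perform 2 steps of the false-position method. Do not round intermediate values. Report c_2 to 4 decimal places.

f(1.450000) = -10.897500, f(5.720000) = 19.718400
step 1: c = 2.969874, f(c) = -4.179846 < 0 → new bracket [2.969874, 5.720000]
step 2: c = 3.450876, f(c) = -1.091453 < 0 → new bracket [3.450876, 5.720000]

3.4509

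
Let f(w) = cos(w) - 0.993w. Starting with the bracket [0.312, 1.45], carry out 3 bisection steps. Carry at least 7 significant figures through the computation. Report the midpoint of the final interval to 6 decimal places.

0.809875

f(0.312000) = 0.641906, f(1.450000) = -1.319347 (opposite signs)
step 1: m = 0.881000, f(m) = -0.238453 < 0 → root in [0.312000, 0.881000]
step 2: m = 0.596500, f(m) = 0.234982 > 0 → root in [0.596500, 0.881000]
step 3: m = 0.738750, f(m) = 0.005732 > 0 → root in [0.738750, 0.881000]
Midpoint of [0.738750, 0.881000] = 0.809875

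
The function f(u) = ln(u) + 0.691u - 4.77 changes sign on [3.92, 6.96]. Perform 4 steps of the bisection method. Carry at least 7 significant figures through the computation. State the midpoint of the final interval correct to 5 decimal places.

f(3.920000) = -0.695188, f(6.960000) = 1.979539 (opposite signs)
step 1: m = 5.440000, f(m) = 0.682819 > 0 → root in [3.920000, 5.440000]
step 2: m = 4.680000, f(m) = 0.007178 > 0 → root in [3.920000, 4.680000]
step 3: m = 4.300000, f(m) = -0.340085 < 0 → root in [4.300000, 4.680000]
step 4: m = 4.490000, f(m) = -0.165557 < 0 → root in [4.490000, 4.680000]
Midpoint of [4.490000, 4.680000] = 4.585000

4.58500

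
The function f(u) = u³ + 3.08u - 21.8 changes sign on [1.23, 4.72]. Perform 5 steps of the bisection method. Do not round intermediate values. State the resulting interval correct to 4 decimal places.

[2.3206, 2.4297]

f(1.230000) = -16.150733, f(4.720000) = 97.891648 (opposite signs)
step 1: m = 2.975000, f(m) = 13.693609 > 0 → root in [1.230000, 2.975000]
step 2: m = 2.102500, f(m) = -6.030186 < 0 → root in [2.102500, 2.975000]
step 3: m = 2.538750, f(m) = 2.382232 > 0 → root in [2.102500, 2.538750]
step 4: m = 2.320625, f(m) = -2.155212 < 0 → root in [2.320625, 2.538750]
step 5: m = 2.429688, f(m) = 0.026809 > 0 → root in [2.320625, 2.429688]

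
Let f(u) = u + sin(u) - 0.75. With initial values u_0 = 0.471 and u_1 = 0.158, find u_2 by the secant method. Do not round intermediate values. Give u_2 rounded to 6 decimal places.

0.381236

Secant update: u_(k+1) = u_k − f(u_k)·(u_k − u_(k-1))/(f(u_k) − f(u_(k-1))).
f(u_0) = 0.174778, f(u_1) = -0.434657
u_2 = 0.158000 - (-0.434657)·(0.158000 - 0.471000)/(-0.434657 - (0.174778)) = 0.381236; f(u_2) = 0.003304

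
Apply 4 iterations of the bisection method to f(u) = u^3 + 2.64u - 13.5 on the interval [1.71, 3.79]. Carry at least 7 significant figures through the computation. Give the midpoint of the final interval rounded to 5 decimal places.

2.03500

f(1.710000) = -3.985389, f(3.790000) = 50.945539 (opposite signs)
step 1: m = 2.750000, f(m) = 14.556875 > 0 → root in [1.710000, 2.750000]
step 2: m = 2.230000, f(m) = 3.476767 > 0 → root in [1.710000, 2.230000]
step 3: m = 1.970000, f(m) = -0.653827 < 0 → root in [1.970000, 2.230000]
step 4: m = 2.100000, f(m) = 1.305000 > 0 → root in [1.970000, 2.100000]
Midpoint of [1.970000, 2.100000] = 2.035000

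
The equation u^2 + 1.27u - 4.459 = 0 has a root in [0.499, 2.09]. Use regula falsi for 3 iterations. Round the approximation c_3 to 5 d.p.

f(0.499000) = -3.576269, f(2.090000) = 2.563400
step 1: c = 1.425735, f(c) = -0.615598 < 0 → new bracket [1.425735, 2.090000]
step 2: c = 1.554366, f(c) = -0.068900 < 0 → new bracket [1.554366, 2.090000]
step 3: c = 1.568386, f(c) = -0.007313 < 0 → new bracket [1.568386, 2.090000]

1.56839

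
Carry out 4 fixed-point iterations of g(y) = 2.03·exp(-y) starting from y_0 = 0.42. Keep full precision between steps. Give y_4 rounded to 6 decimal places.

y_1 = g(0.420000) = 1.333805
y_2 = g(1.333805) = 0.534850
y_3 = g(0.534850) = 1.189087
y_4 = g(1.189087) = 0.618133

0.618133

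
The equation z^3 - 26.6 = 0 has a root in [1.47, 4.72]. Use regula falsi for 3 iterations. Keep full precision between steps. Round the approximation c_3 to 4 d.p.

f(1.470000) = -23.423477, f(4.720000) = 78.554048
step 1: c = 2.216501, f(c) = -15.710607 < 0 → new bracket [2.216501, 4.720000]
step 2: c = 2.633746, f(c) = -8.330707 < 0 → new bracket [2.633746, 4.720000]
step 3: c = 2.833781, f(c) = -3.843849 < 0 → new bracket [2.833781, 4.720000]

2.8338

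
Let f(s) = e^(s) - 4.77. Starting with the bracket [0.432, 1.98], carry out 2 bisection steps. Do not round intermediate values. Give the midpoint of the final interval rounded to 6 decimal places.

1.399500

f(0.432000) = -3.229665, f(1.980000) = 2.472743 (opposite signs)
step 1: m = 1.206000, f(m) = -1.429902 < 0 → root in [1.206000, 1.980000]
step 2: m = 1.593000, f(m) = 0.148482 > 0 → root in [1.206000, 1.593000]
Midpoint of [1.206000, 1.593000] = 1.399500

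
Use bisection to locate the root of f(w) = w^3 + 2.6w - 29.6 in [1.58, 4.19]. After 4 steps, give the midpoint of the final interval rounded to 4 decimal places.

f(1.580000) = -21.547688, f(4.190000) = 54.854059 (opposite signs)
step 1: m = 2.885000, f(m) = 1.913504 > 0 → root in [1.580000, 2.885000]
step 2: m = 2.232500, f(m) = -12.668594 < 0 → root in [2.232500, 2.885000]
step 3: m = 2.558750, f(m) = -6.194598 < 0 → root in [2.558750, 2.885000]
step 4: m = 2.721875, f(m) = -2.357832 < 0 → root in [2.721875, 2.885000]
Midpoint of [2.721875, 2.885000] = 2.803438

2.8034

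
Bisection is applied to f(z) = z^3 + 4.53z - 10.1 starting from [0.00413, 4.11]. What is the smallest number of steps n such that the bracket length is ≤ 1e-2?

9

Initial width b − a = 4.11 − 0.00413 = 4.105870.
After n steps the width is (b−a)/2^n; need (b−a)/2^n ≤ 1e-2.
So n ≥ log₂(4.105870/1e-2) = log₂(410.5870) ≈ 8.6815.
Hence n = 9.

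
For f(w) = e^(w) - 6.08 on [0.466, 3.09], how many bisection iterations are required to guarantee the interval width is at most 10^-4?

15

Initial width b − a = 3.09 − 0.466 = 2.624000.
After n steps the width is (b−a)/2^n; need (b−a)/2^n ≤ 10^-4.
So n ≥ log₂(2.624000/10^-4) = log₂(26240.0000) ≈ 14.6795.
Hence n = 15.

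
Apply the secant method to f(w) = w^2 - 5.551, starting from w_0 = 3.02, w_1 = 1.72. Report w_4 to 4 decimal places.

f(w_0) = 3.569400, f(w_1) = -2.592600
w_2 = 1.720000 - (-2.592600)·(1.720000 - 3.020000)/(-2.592600 - (3.569400)) = 2.266962; f(w_2) = -0.411883
w_3 = 2.266962 - (-0.411883)·(2.266962 - 1.720000)/(-0.411883 - (-2.592600)) = 2.370270; f(w_3) = 0.067178
w_4 = 2.370270 - (0.067178)·(2.370270 - 2.266962)/(0.067178 - (-0.411883)) = 2.355783; f(w_4) = -0.001287

2.3558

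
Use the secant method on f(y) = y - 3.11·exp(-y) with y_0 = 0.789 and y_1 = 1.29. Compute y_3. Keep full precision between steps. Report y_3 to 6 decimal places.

1.067530

f(y_0) = -0.623869, f(y_1) = 0.433908
y_2 = 1.290000 - (0.433908)·(1.290000 - 0.789000)/(0.433908 - (-0.623869)) = 1.084486; f(y_2) = 0.033072
y_3 = 1.084486 - (0.033072)·(1.084486 - 1.290000)/(0.033072 - (0.433908)) = 1.067530; f(y_3) = -0.001865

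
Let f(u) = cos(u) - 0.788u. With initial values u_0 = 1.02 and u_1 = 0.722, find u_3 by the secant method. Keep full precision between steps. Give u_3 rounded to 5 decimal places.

0.84374

Secant update: u_(k+1) = u_k − f(u_k)·(u_k − u_(k-1))/(f(u_k) − f(u_(k-1))).
f(u_0) = -0.280394, f(u_1) = 0.181549
u_2 = 0.722000 - (0.181549)·(0.722000 - 1.020000)/(0.181549 - (-0.280394)) = 0.839118; f(u_2) = 0.006895
u_3 = 0.839118 - (0.006895)·(0.839118 - 0.722000)/(0.006895 - (0.181549)) = 0.843741; f(u_3) = -0.000196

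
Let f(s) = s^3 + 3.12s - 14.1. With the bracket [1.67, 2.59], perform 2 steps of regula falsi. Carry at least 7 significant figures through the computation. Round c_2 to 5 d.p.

1.97576

f(1.670000) = -4.232137, f(2.590000) = 11.354779
step 1: c = 1.919797, f(c) = -1.034589 < 0 → new bracket [1.919797, 2.590000]
step 2: c = 1.975763, f(c) = -0.222950 < 0 → new bracket [1.975763, 2.590000]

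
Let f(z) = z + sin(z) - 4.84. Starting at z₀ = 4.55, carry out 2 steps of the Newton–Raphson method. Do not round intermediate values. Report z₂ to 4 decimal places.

f'(z) = 1 + cos(z)
z_0 = 4.550000: f = -1.276844, f' = 0.838324 → z_1 = 4.550000 - (-1.276844)/(0.838324) = 6.073092
z_1 = 6.073092: f = 1.024540, f' = 1.978011 → z_2 = 6.073092 - (1.024540)/(1.978011) = 5.555127

5.5551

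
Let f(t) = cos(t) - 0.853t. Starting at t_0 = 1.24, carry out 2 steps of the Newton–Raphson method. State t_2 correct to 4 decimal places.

Newton update: t ← t − f(t)/f'(t).
f'(t) = -sin(t) - 0.853
t_0 = 1.240000: f = -0.732924, f' = -1.798784 → t_1 = 1.240000 - (-0.732924)/(-1.798784) = 0.832545
t_1 = 0.832545: f = -0.037165, f' = -1.592646 → t_2 = 0.832545 - (-0.037165)/(-1.592646) = 0.809209

0.8092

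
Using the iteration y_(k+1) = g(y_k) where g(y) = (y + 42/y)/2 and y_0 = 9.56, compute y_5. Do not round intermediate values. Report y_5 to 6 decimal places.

y_1 = g(9.560000) = 6.976653
y_2 = g(6.976653) = 6.498366
y_3 = g(6.498366) = 6.480765
y_4 = g(6.480765) = 6.480741
y_5 = g(6.480741) = 6.480741

6.480741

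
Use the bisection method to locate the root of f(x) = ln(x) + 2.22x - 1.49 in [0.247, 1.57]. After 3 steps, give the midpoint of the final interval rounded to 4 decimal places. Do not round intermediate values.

f(0.247000) = -2.340027, f(1.570000) = 2.446476 (opposite signs)
step 1: m = 0.908500, f(m) = 0.430910 > 0 → root in [0.247000, 0.908500]
step 2: m = 0.577750, f(m) = -0.756009 < 0 → root in [0.577750, 0.908500]
step 3: m = 0.743125, f(m) = -0.137154 < 0 → root in [0.743125, 0.908500]
Midpoint of [0.743125, 0.908500] = 0.825813

0.8258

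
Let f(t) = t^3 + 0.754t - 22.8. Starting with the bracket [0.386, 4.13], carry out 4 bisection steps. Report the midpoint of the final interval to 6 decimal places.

2.843000

f(0.386000) = -22.451444, f(4.130000) = 50.759017 (opposite signs)
step 1: m = 2.258000, f(m) = -9.584910 < 0 → root in [2.258000, 4.130000]
step 2: m = 3.194000, f(m) = 12.192301 > 0 → root in [2.258000, 3.194000]
step 3: m = 2.726000, f(m) = -0.487483 < 0 → root in [2.726000, 3.194000]
step 4: m = 2.960000, f(m) = 5.366176 > 0 → root in [2.726000, 2.960000]
Midpoint of [2.726000, 2.960000] = 2.843000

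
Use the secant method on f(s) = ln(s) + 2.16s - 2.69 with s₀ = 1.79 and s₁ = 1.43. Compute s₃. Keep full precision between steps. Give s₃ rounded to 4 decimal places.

1.1723

Secant update: s_(k+1) = s_k − f(s_k)·(s_k − s_(k-1))/(f(s_k) − f(s_(k-1))).
f(s_0) = 1.758616, f(s_1) = 0.756474
s_2 = 1.430000 - (0.756474)·(1.430000 - 1.790000)/(0.756474 - (1.758616)) = 1.158251; f(s_2) = -0.041267
s_3 = 1.158251 - (-0.041267)·(1.158251 - 1.430000)/(-0.041267 - (0.756474)) = 1.172308; f(s_3) = 0.001161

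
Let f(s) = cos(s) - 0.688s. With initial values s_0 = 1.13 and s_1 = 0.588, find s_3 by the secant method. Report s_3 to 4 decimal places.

0.9029

Secant update: s_(k+1) = s_k − f(s_k)·(s_k − s_(k-1))/(f(s_k) − f(s_(k-1))).
f(s_0) = -0.350780, f(s_1) = 0.427508
s_2 = 0.588000 - (0.427508)·(0.588000 - 1.130000)/(0.427508 - (-0.350780)) = 0.885717; f(s_2) = 0.023362
s_3 = 0.885717 - (0.023362)·(0.885717 - 0.588000)/(0.023362 - (0.427508)) = 0.902926; f(s_3) = -0.001898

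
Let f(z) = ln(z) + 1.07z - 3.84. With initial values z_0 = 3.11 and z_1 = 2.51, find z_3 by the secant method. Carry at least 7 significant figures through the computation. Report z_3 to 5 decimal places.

f(z_0) = 0.622323, f(z_1) = -0.234017
z_2 = 2.510000 - (-0.234017)·(2.510000 - 3.110000)/(-0.234017 - (0.622323)) = 2.673966; f(z_2) = 0.004706
z_3 = 2.673966 - (0.004706)·(2.673966 - 2.510000)/(0.004706 - (-0.234017)) = 2.670733; f(z_3) = 0.000038

2.67073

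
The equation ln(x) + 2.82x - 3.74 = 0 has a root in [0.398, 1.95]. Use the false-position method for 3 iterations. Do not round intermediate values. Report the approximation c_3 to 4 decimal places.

False-position update: c = (a·f(b) − b·f(a))/(f(b) − f(a)); replace the endpoint whose sign matches f(c).
f(0.398000) = -3.538943, f(1.950000) = 2.426829
step 1: c = 1.318659, f(c) = 0.255232 > 0 → new bracket [0.398000, 1.318659]
step 2: c = 1.256726, f(c) = 0.032479 > 0 → new bracket [0.398000, 1.256726]
step 3: c = 1.248917, f(c) = 0.004223 > 0 → new bracket [0.398000, 1.248917]

1.2489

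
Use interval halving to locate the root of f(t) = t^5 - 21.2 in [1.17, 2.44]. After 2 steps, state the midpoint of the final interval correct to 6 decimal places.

f(1.170000) = -19.007552, f(2.440000) = 65.286661 (opposite signs)
step 1: m = 1.805000, f(m) = -2.040418 < 0 → root in [1.805000, 2.440000]
step 2: m = 2.122500, f(m) = 21.876310 > 0 → root in [1.805000, 2.122500]
Midpoint of [1.805000, 2.122500] = 1.963750

1.963750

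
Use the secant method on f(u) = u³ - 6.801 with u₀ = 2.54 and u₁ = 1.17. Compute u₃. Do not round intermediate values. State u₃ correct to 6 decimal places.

2.032281

f(u_0) = 9.586064, f(u_1) = -5.199387
u_2 = 1.170000 - (-5.199387)·(1.170000 - 2.540000)/(-5.199387 - (9.586064)) = 1.651768; f(u_2) = -2.294418
u_3 = 1.651768 - (-2.294418)·(1.651768 - 1.170000)/(-2.294418 - (-5.199387)) = 2.032281; f(u_3) = 1.592656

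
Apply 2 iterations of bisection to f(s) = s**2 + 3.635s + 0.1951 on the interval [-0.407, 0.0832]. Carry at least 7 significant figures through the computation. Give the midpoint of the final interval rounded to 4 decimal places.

f(-0.407000) = -1.118696, f(0.083200) = 0.504454 (opposite signs)
step 1: m = -0.161900, f(m) = -0.367195 < 0 → root in [-0.161900, 0.083200]
step 2: m = -0.039350, f(m) = 0.053611 > 0 → root in [-0.161900, -0.039350]
Midpoint of [-0.161900, -0.039350] = -0.100625

-0.1006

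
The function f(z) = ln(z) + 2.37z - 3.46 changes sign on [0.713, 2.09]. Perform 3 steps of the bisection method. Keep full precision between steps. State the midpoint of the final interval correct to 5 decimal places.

1.31544

f(0.713000) = -2.108464, f(2.090000) = 2.230464 (opposite signs)
step 1: m = 1.401500, f(m) = 0.199098 > 0 → root in [0.713000, 1.401500]
step 2: m = 1.057250, f(m) = -0.898646 < 0 → root in [1.057250, 1.401500]
step 3: m = 1.229375, f(m) = -0.339875 < 0 → root in [1.229375, 1.401500]
Midpoint of [1.229375, 1.401500] = 1.315438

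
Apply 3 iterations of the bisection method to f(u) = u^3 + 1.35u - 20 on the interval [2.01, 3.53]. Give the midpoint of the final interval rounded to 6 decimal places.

2.485000

f(2.010000) = -9.165899, f(3.530000) = 28.752477 (opposite signs)
step 1: m = 2.770000, f(m) = 4.993433 > 0 → root in [2.010000, 2.770000]
step 2: m = 2.390000, f(m) = -3.121581 < 0 → root in [2.390000, 2.770000]
step 3: m = 2.580000, f(m) = 0.656512 > 0 → root in [2.390000, 2.580000]
Midpoint of [2.390000, 2.580000] = 2.485000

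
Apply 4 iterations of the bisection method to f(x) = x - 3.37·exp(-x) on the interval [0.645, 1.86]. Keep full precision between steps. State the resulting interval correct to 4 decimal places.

f(0.645000) = -1.123113, f(1.860000) = 1.335383 (opposite signs)
step 1: m = 1.252500, f(m) = 0.289390 > 0 → root in [0.645000, 1.252500]
step 2: m = 0.948750, f(m) = -0.356197 < 0 → root in [0.948750, 1.252500]
step 3: m = 1.100625, f(m) = -0.020450 < 0 → root in [1.100625, 1.252500]
step 4: m = 1.176562, f(m) = 0.137467 > 0 → root in [1.100625, 1.176562]

[1.1006, 1.1766]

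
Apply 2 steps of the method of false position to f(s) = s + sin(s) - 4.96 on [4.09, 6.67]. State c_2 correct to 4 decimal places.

False-position update: c = (a·f(b) − b·f(a))/(f(b) − f(a)); replace the endpoint whose sign matches f(c).
f(4.090000) = -1.682488, f(6.670000) = 2.087240
step 1: c = 5.241494, f(c) = -0.581765 < 0 → new bracket [5.241494, 6.670000]
step 2: c = 5.552867, f(c) = -0.074241 < 0 → new bracket [5.552867, 6.670000]

5.5529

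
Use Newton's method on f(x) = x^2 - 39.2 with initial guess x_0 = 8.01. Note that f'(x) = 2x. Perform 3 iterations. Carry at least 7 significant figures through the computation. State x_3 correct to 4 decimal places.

x_0 = 8.010000: f = 24.960100, f' = 16.020000 → x_1 = 8.010000 - (24.960100)/(16.020000) = 6.451941
x_1 = 6.451941: f = 2.427547, f' = 12.903883 → x_2 = 6.451941 - (2.427547)/(12.903883) = 6.263816
x_2 = 6.263816: f = 0.035391, f' = 12.527632 → x_3 = 6.263816 - (0.035391)/(12.527632) = 6.260991

6.2610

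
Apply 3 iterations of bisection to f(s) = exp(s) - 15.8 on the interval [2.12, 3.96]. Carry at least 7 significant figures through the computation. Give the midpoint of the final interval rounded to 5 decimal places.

2.69500

f(2.120000) = -7.468863, f(3.960000) = 36.657326 (opposite signs)
step 1: m = 3.040000, f(m) = 5.105243 > 0 → root in [2.120000, 3.040000]
step 2: m = 2.580000, f(m) = -2.602862 < 0 → root in [2.580000, 3.040000]
step 3: m = 2.810000, f(m) = 0.809918 > 0 → root in [2.580000, 2.810000]
Midpoint of [2.580000, 2.810000] = 2.695000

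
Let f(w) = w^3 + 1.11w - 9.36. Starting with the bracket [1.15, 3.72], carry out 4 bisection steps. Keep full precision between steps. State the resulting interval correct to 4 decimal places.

f(1.150000) = -6.562625, f(3.720000) = 46.248048 (opposite signs)
step 1: m = 2.435000, f(m) = 7.780513 > 0 → root in [1.150000, 2.435000]
step 2: m = 1.792500, f(m) = -1.610922 < 0 → root in [1.792500, 2.435000]
step 3: m = 2.113750, f(m) = 2.430369 > 0 → root in [1.792500, 2.113750]
step 4: m = 1.953125, f(m) = 0.258549 > 0 → root in [1.792500, 1.953125]

[1.7925, 1.9531]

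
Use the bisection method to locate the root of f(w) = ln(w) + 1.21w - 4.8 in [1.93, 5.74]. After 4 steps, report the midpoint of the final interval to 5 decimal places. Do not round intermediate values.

f(1.930000) = -1.807180, f(5.740000) = 3.892859 (opposite signs)
step 1: m = 3.835000, f(m) = 1.184519 > 0 → root in [1.930000, 3.835000]
step 2: m = 2.882500, f(m) = -0.253517 < 0 → root in [2.882500, 3.835000]
step 3: m = 3.358750, f(m) = 0.475656 > 0 → root in [2.882500, 3.358750]
step 4: m = 3.120625, f(m) = 0.113990 > 0 → root in [2.882500, 3.120625]
Midpoint of [2.882500, 3.120625] = 3.001562

3.00156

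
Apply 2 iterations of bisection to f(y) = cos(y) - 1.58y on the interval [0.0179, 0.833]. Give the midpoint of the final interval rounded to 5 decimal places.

f(0.017900) = 0.971558, f(0.833000) = -0.643481 (opposite signs)
step 1: m = 0.425450, f(m) = 0.238642 > 0 → root in [0.425450, 0.833000]
step 2: m = 0.629225, f(m) = -0.185692 < 0 → root in [0.425450, 0.629225]
Midpoint of [0.425450, 0.629225] = 0.527338

0.52734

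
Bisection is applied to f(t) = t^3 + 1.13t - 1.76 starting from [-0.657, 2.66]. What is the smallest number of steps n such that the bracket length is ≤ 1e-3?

12

Initial width b − a = 2.66 − -0.657 = 3.317000.
After n steps the width is (b−a)/2^n; need (b−a)/2^n ≤ 1e-3.
So n ≥ log₂(3.317000/1e-3) = log₂(3317.0000) ≈ 11.6957.
Hence n = 12.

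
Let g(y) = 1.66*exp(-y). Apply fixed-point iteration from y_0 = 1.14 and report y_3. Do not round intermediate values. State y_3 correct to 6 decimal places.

0.625385

y_1 = g(1.140000) = 0.530900
y_2 = g(0.530900) = 0.976206
y_3 = g(0.976206) = 0.625385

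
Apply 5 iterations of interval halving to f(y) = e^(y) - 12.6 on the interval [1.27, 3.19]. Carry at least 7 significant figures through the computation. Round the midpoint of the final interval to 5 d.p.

f(1.270000) = -9.039147, f(3.190000) = 11.688427 (opposite signs)
step 1: m = 2.230000, f(m) = -3.300134 < 0 → root in [2.230000, 3.190000]
step 2: m = 2.710000, f(m) = 2.429276 > 0 → root in [2.230000, 2.710000]
step 3: m = 2.470000, f(m) = -0.777553 < 0 → root in [2.470000, 2.710000]
step 4: m = 2.590000, f(m) = 0.729772 > 0 → root in [2.470000, 2.590000]
step 5: m = 2.530000, f(m) = -0.046494 < 0 → root in [2.530000, 2.590000]
Midpoint of [2.530000, 2.590000] = 2.560000

2.56000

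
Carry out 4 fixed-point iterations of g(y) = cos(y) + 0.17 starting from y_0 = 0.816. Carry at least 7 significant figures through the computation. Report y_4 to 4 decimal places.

0.8317

y_1 = g(0.816000) = 0.855140
y_2 = g(0.855140) = 0.826113
y_3 = g(0.826113) = 0.847739
y_4 = g(0.847739) = 0.831680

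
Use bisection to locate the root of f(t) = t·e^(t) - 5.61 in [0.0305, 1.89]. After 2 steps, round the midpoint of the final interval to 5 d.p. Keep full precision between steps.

f(0.030500) = -5.578555, f(1.890000) = 6.900607 (opposite signs)
step 1: m = 0.960250, f(m) = -3.101491 < 0 → root in [0.960250, 1.890000]
step 2: m = 1.425125, f(m) = 0.316208 > 0 → root in [0.960250, 1.425125]
Midpoint of [0.960250, 1.425125] = 1.192687

1.19269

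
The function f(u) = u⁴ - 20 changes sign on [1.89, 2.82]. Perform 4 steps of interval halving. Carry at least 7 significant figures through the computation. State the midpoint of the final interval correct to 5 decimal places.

f(1.890000) = -7.240102, f(2.820000) = 43.240666 (opposite signs)
step 1: m = 2.355000, f(m) = 10.758393 > 0 → root in [1.890000, 2.355000]
step 2: m = 2.122500, f(m) = 0.295081 > 0 → root in [1.890000, 2.122500]
step 3: m = 2.006250, f(m) = -3.799061 < 0 → root in [2.006250, 2.122500]
step 4: m = 2.064375, f(m) = -1.838389 < 0 → root in [2.064375, 2.122500]
Midpoint of [2.064375, 2.122500] = 2.093438

2.09344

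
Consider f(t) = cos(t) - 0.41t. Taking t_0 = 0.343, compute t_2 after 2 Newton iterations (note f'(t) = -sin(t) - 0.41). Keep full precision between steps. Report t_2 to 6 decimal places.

t_0 = 0.343000: f = 0.801120, f' = -0.746314 → t_1 = 0.343000 - (0.801120)/(-0.746314) = 1.416436
t_1 = 1.416436: f = -0.426990, f' = -1.398110 → t_2 = 1.416436 - (-0.426990)/(-1.398110) = 1.111030

1.111030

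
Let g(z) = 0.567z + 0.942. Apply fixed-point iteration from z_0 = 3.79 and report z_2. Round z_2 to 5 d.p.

z_1 = g(3.790000) = 3.090930
z_2 = g(3.090930) = 2.694557

2.69456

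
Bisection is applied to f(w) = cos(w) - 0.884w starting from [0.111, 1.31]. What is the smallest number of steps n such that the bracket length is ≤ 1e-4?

14

Initial width b − a = 1.31 − 0.111 = 1.199000.
After n steps the width is (b−a)/2^n; need (b−a)/2^n ≤ 1e-4.
So n ≥ log₂(1.199000/1e-4) = log₂(11990.0000) ≈ 13.5495.
Hence n = 14.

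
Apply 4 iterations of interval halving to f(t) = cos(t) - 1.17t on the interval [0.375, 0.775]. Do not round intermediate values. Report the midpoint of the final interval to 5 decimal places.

0.66250

f(0.375000) = 0.491758, f(0.775000) = -0.192329 (opposite signs)
step 1: m = 0.575000, f(m) = 0.166442 > 0 → root in [0.575000, 0.775000]
step 2: m = 0.675000, f(m) = -0.009043 < 0 → root in [0.575000, 0.675000]
step 3: m = 0.625000, f(m) = 0.079713 > 0 → root in [0.625000, 0.675000]
step 4: m = 0.650000, f(m) = 0.035584 > 0 → root in [0.650000, 0.675000]
Midpoint of [0.650000, 0.675000] = 0.662500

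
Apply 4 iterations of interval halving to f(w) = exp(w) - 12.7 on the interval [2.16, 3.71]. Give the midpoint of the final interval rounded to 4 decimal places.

2.4991

f(2.160000) = -4.028862, f(3.710000) = 28.153807 (opposite signs)
step 1: m = 2.935000, f(m) = 6.121503 > 0 → root in [2.160000, 2.935000]
step 2: m = 2.547500, f(m) = 0.075126 > 0 → root in [2.160000, 2.547500]
step 3: m = 2.353750, f(m) = -2.175036 < 0 → root in [2.353750, 2.547500]
step 4: m = 2.450625, f(m) = -1.104408 < 0 → root in [2.450625, 2.547500]
Midpoint of [2.450625, 2.547500] = 2.499063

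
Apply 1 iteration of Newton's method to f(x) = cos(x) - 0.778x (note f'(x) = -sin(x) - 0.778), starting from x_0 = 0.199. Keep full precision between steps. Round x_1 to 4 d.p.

1.0450

x_0 = 0.199000: f = 0.825443, f' = -0.975689 → x_1 = 0.199000 - (0.825443)/(-0.975689) = 1.045010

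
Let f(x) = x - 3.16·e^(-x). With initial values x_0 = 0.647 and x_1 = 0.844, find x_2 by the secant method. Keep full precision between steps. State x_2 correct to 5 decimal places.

Secant update: x_(k+1) = x_k − f(x_k)·(x_k − x_(k-1))/(f(x_k) − f(x_(k-1))).
f(x_0) = -1.007621, f(x_1) = -0.514759
x_2 = 0.844000 - (-0.514759)·(0.844000 - 0.647000)/(-0.514759 - (-1.007621)) = 1.049753; f(x_2) = -0.056324

1.04975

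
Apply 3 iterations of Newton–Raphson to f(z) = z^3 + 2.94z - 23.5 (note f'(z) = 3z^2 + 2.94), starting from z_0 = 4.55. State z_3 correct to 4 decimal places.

2.5303

z_0 = 4.550000: f = 84.073375, f' = 65.047500 → z_1 = 4.550000 - (84.073375)/(65.047500) = 3.257508
z_1 = 3.257508: f = 20.643657, f' = 34.774075 → z_2 = 3.257508 - (20.643657)/(34.774075) = 2.663857
z_2 = 2.663857: f = 3.234830, f' = 24.228405 → z_3 = 2.663857 - (3.234830)/(24.228405) = 2.530343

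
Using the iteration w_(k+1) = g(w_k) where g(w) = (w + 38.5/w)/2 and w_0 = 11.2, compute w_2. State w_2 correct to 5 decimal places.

6.28961

w_1 = g(11.200000) = 7.318750
w_2 = g(7.318750) = 6.289606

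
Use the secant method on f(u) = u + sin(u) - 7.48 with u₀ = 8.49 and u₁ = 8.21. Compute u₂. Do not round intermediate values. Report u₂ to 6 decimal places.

f(u_0) = 1.814467, f(u_1) = 1.667292
u_2 = 8.210000 - (1.667292)·(8.210000 - 8.490000)/(1.667292 - (1.814467)) = 5.037986; f(u_2) = -3.389474

5.037986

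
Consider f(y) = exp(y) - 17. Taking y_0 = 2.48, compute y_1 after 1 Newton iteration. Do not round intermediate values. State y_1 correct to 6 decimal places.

2.903635

f'(y) = exp(y)
y_0 = 2.480000: f = -5.058736, f' = 11.941264 → y_1 = 2.480000 - (-5.058736)/(11.941264) = 2.903635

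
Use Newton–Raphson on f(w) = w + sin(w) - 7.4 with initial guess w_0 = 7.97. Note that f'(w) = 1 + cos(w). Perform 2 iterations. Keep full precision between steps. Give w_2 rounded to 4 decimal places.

6.8426

w_0 = 7.970000: f = 1.563277, f' = 0.884242 → w_1 = 7.970000 - (1.563277)/(0.884242) = 6.202070
w_1 = 6.202070: f = -1.278956, f' = 1.996712 → w_2 = 6.202070 - (-1.278956)/(1.996712) = 6.842601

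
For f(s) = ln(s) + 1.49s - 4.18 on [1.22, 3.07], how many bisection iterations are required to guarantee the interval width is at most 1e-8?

Initial width b − a = 3.07 − 1.22 = 1.850000.
After n steps the width is (b−a)/2^n; need (b−a)/2^n ≤ 1e-8.
So n ≥ log₂(1.850000/1e-8) = log₂(185000000.0000) ≈ 27.4630.
Hence n = 28.

28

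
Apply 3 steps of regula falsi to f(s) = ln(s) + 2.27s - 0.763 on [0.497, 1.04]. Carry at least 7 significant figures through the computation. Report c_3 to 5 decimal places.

False-position update: c = (a·f(b) − b·f(a))/(f(b) − f(a)); replace the endpoint whose sign matches f(c).
f(0.497000) = -0.333975, f(1.040000) = 1.637021
step 1: c = 0.589009, f(c) = 0.044735 > 0 → new bracket [0.497000, 0.589009]
step 2: c = 0.578140, f(c) = 0.001439 > 0 → new bracket [0.497000, 0.578140]
step 3: c = 0.577792, f(c) = 0.000046 > 0 → new bracket [0.497000, 0.577792]

0.57779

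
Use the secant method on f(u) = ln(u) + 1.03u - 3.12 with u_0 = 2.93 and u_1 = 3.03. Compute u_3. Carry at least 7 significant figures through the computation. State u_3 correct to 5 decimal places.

2.24549

f(u_0) = 0.972902, f(u_1) = 1.109463
u_2 = 3.030000 - (1.109463)·(3.030000 - 2.930000)/(1.109463 - (0.972902)) = 2.217565; f(u_2) = -0.039498
u_3 = 2.217565 - (-0.039498)·(2.217565 - 3.030000)/(-0.039498 - (1.109463)) = 2.245494; f(u_3) = 0.001785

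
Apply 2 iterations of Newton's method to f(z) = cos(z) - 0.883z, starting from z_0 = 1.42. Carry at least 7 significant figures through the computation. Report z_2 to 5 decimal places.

0.79421

Newton update: z ← z − f(z)/f'(z).
f'(z) = -sin(z) - 0.883
z_0 = 1.420000: f = -1.103635, f' = -1.871652 → z_1 = 1.420000 - (-1.103635)/(-1.871652) = 0.830342
z_1 = 0.830342: f = -0.058569, f' = -1.621162 → z_2 = 0.830342 - (-0.058569)/(-1.621162) = 0.794214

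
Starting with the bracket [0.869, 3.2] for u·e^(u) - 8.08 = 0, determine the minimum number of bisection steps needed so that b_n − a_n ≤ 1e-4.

Initial width b − a = 3.2 − 0.869 = 2.331000.
After n steps the width is (b−a)/2^n; need (b−a)/2^n ≤ 1e-4.
So n ≥ log₂(2.331000/1e-4) = log₂(23310.0000) ≈ 14.5087.
Hence n = 15.

15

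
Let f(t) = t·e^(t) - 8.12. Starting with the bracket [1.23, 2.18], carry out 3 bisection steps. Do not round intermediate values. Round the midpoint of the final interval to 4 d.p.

1.6456

f(1.230000) = -3.911888, f(2.180000) = 11.164948 (opposite signs)
step 1: m = 1.705000, f(m) = 1.259863 > 0 → root in [1.230000, 1.705000]
step 2: m = 1.467500, f(m) = -1.753434 < 0 → root in [1.467500, 1.705000]
step 3: m = 1.586250, f(m) = -0.370543 < 0 → root in [1.586250, 1.705000]
Midpoint of [1.586250, 1.705000] = 1.645625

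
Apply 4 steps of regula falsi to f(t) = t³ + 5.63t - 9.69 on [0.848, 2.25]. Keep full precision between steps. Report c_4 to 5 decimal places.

f(0.848000) = -4.305960, f(2.250000) = 14.368125
step 1: c = 1.171280, f(c) = -1.488820 < 0 → new bracket [1.171280, 2.250000]
step 2: c = 1.272562, f(c) = -0.464675 < 0 → new bracket [1.272562, 2.250000]
step 3: c = 1.303182, f(c) = -0.139909 < 0 → new bracket [1.303182, 2.250000]
step 4: c = 1.312313, f(c) = -0.041657 < 0 → new bracket [1.312313, 2.250000]

1.31231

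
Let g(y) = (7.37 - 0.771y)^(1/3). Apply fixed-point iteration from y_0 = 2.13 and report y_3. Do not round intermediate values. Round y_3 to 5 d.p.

y_1 = g(2.130000) = 1.789212
y_2 = g(1.789212) = 1.816163
y_3 = g(1.816163) = 1.814061

1.81406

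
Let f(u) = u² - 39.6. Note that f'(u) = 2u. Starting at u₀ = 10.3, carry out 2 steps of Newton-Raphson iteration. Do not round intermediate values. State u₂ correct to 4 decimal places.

u_0 = 10.300000: f = 66.490000, f' = 20.600000 → u_1 = 10.300000 - (66.490000)/(20.600000) = 7.072330
u_1 = 7.072330: f = 10.417853, f' = 14.144660 → u_2 = 7.072330 - (10.417853)/(14.144660) = 6.335808

6.3358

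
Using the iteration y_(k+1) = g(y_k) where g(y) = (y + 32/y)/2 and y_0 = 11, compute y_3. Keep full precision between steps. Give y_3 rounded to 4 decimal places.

y_1 = g(11.000000) = 6.954545
y_2 = g(6.954545) = 5.777926
y_3 = g(5.777926) = 5.658123

5.6581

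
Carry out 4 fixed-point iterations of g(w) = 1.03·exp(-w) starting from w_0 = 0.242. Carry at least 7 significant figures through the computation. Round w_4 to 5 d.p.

w_1 = g(0.242000) = 0.808608
w_2 = g(0.808608) = 0.458842
w_3 = g(0.458842) = 0.650975
w_4 = g(0.650975) = 0.537183

0.53718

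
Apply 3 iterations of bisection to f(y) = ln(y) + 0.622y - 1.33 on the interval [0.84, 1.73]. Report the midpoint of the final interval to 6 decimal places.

1.451875

f(0.840000) = -0.981873, f(1.730000) = 0.294181 (opposite signs)
step 1: m = 1.285000, f(m) = -0.279971 < 0 → root in [1.285000, 1.730000]
step 2: m = 1.507500, f(m) = 0.018118 > 0 → root in [1.285000, 1.507500]
step 3: m = 1.396250, f(m) = -0.127742 < 0 → root in [1.396250, 1.507500]
Midpoint of [1.396250, 1.507500] = 1.451875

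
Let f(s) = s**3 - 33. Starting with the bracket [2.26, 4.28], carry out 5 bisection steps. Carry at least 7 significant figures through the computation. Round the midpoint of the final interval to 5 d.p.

3.23844

f(2.260000) = -21.456824, f(4.280000) = 45.402752 (opposite signs)
step 1: m = 3.270000, f(m) = 1.965783 > 0 → root in [2.260000, 3.270000]
step 2: m = 2.765000, f(m) = -11.860953 < 0 → root in [2.765000, 3.270000]
step 3: m = 3.017500, f(m) = -5.524738 < 0 → root in [3.017500, 3.270000]
step 4: m = 3.143750, f(m) = -1.929803 < 0 → root in [3.143750, 3.270000]
step 5: m = 3.206875, f(m) = -0.020346 < 0 → root in [3.206875, 3.270000]
Midpoint of [3.206875, 3.270000] = 3.238437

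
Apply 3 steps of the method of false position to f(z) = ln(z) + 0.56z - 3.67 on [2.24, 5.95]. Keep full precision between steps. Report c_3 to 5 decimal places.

f(2.240000) = -1.609124, f(5.950000) = 1.445391
step 1: c = 4.194435, f(c) = 0.112642 > 0 → new bracket [2.240000, 4.194435]
step 2: c = 4.066571, f(c) = 0.010080 > 0 → new bracket [2.240000, 4.066571]
step 3: c = 4.055200, f(c) = 0.000912 > 0 → new bracket [2.240000, 4.055200]

4.05520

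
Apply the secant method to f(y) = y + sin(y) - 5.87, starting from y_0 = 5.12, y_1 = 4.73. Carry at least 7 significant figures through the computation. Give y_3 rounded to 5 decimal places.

5.99900

f(y_0) = -1.668070, f(y_1) = -2.139845
y_2 = 4.730000 - (-2.139845)·(4.730000 - 5.120000)/(-2.139845 - (-1.668070)) = 6.498937; f(y_2) = 0.843020
y_3 = 6.498937 - (0.843020)·(6.498937 - 4.730000)/(0.843020 - (-2.139845)) = 5.998999; f(y_3) = -0.151378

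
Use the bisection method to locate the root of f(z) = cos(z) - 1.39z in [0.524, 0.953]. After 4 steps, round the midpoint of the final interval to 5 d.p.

f(0.524000) = 0.137465, f(0.953000) = -0.745430 (opposite signs)
step 1: m = 0.738500, f(m) = -0.287036 < 0 → root in [0.524000, 0.738500]
step 2: m = 0.631250, f(m) = -0.070147 < 0 → root in [0.524000, 0.631250]
step 3: m = 0.577625, f(m) = 0.034863 > 0 → root in [0.577625, 0.631250]
step 4: m = 0.604437, f(m) = -0.017346 < 0 → root in [0.577625, 0.604437]
Midpoint of [0.577625, 0.604437] = 0.591031

0.59103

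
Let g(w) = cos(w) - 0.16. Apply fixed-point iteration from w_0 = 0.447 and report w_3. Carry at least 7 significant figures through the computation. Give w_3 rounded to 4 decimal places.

0.6779

w_1 = g(0.447000) = 0.741748
w_2 = g(0.741748) = 0.577289
w_3 = g(0.577289) = 0.677945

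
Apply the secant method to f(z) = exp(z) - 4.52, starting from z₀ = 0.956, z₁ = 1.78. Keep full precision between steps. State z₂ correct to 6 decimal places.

1.430986

f(z_0) = -1.918729, f(z_1) = 1.409856
z_2 = 1.780000 - (1.409856)·(1.780000 - 0.956000)/(1.409856 - (-1.918729)) = 1.430986; f(z_2) = -0.337177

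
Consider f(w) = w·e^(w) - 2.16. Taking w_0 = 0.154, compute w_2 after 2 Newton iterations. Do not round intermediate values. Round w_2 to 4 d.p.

1.1681

Newton update: w ← w − f(w)/f'(w).
f'(w) = (w + 1)·e^(w)
w_0 = 0.154000: f = -1.980360, f' = 1.346130 → w_1 = 0.154000 - (-1.980360)/(1.346130) = 1.625150
w_1 = 1.625150: f = 6.094436, f' = 13.333619 → w_2 = 1.625150 - (6.094436)/(13.333619) = 1.168077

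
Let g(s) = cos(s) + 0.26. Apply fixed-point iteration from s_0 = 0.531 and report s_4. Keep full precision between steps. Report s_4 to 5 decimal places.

0.77572

s_1 = g(0.531000) = 1.122301
s_2 = g(1.122301) = 0.693610
s_3 = g(0.693610) = 1.028943
s_4 = g(1.028943) = 0.775725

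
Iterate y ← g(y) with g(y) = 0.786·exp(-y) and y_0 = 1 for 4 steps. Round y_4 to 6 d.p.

y_1 = g(1.000000) = 0.289153
y_2 = g(0.289153) = 0.588633
y_3 = g(0.588633) = 0.436297
y_4 = g(0.436297) = 0.508091

0.508091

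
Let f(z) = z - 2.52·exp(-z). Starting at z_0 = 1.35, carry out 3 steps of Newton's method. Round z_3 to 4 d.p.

0.9625

f'(z) = 1 + 2.52·exp(-z)
z_0 = 1.350000: f = 0.696715, f' = 1.653285 → z_1 = 1.350000 - (0.696715)/(1.653285) = 0.928588
z_1 = 0.928588: f = -0.067093, f' = 1.995680 → z_2 = 0.928588 - (-0.067093)/(1.995680) = 0.962207
z_2 = 0.962207: f = -0.000556, f' = 1.962763 → z_3 = 0.962207 - (-0.000556)/(1.962763) = 0.962490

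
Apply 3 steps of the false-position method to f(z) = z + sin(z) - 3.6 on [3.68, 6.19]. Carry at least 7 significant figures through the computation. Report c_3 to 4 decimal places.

False-position update: c = (a·f(b) − b·f(a))/(f(b) − f(a)); replace the endpoint whose sign matches f(c).
f(3.680000) = -0.432769, f(6.190000) = 2.496949
step 1: c = 4.050770, f(c) = -0.338229 < 0 → new bracket [4.050770, 6.190000]
step 2: c = 4.305974, f(c) = -0.212570 < 0 → new bracket [4.305974, 6.190000]
step 3: c = 4.453781, f(c) = -0.112966 < 0 → new bracket [4.453781, 6.190000]

4.4538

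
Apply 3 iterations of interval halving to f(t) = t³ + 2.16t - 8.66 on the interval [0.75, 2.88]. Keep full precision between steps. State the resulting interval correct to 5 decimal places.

[1.54875, 1.81500]

f(0.750000) = -6.618125, f(2.880000) = 21.448672 (opposite signs)
step 1: m = 1.815000, f(m) = 1.239418 > 0 → root in [0.750000, 1.815000]
step 2: m = 1.282500, f(m) = -3.780336 < 0 → root in [1.282500, 1.815000]
step 3: m = 1.548750, f(m) = -1.599827 < 0 → root in [1.548750, 1.815000]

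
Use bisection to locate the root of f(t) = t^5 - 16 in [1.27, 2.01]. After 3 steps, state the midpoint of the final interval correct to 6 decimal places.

f(1.270000) = -12.696163, f(2.010000) = 16.808040 (opposite signs)
step 1: m = 1.640000, f(m) = -4.136325 < 0 → root in [1.640000, 2.010000]
step 2: m = 1.825000, f(m) = 4.244840 > 0 → root in [1.640000, 1.825000]
step 3: m = 1.732500, f(m) = -0.391319 < 0 → root in [1.732500, 1.825000]
Midpoint of [1.732500, 1.825000] = 1.778750

1.778750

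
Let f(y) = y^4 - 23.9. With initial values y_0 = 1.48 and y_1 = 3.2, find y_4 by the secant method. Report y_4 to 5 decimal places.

2.28396

f(y_0) = -19.102148, f(y_1) = 80.957600
y_2 = 3.200000 - (80.957600)·(3.200000 - 1.480000)/(80.957600 - (-19.102148)) = 1.808361; f(y_2) = -13.205997
y_3 = 1.808361 - (-13.205997)·(1.808361 - 3.200000)/(-13.205997 - (80.957600)) = 2.003532; f(y_3) = -7.786691
y_4 = 2.003532 - (-7.786691)·(2.003532 - 1.808361)/(-7.786691 - (-13.205997)) = 2.283961; f(y_4) = 3.311654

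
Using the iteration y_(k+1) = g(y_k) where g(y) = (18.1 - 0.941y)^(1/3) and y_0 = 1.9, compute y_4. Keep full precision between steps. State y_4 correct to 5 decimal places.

2.50620

y_1 = g(1.900000) = 2.536121
y_2 = g(2.536121) = 2.504712
y_3 = g(2.504712) = 2.506281
y_4 = g(2.506281) = 2.506203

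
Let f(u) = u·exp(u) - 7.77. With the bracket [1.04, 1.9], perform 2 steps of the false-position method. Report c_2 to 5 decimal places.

1.56284

f(1.040000) = -4.827614, f(1.900000) = 4.933199
step 1: c = 1.465349, f(c) = -1.426430 < 0 → new bracket [1.465349, 1.900000]
step 2: c = 1.562838, f(c) = -0.311590 < 0 → new bracket [1.562838, 1.900000]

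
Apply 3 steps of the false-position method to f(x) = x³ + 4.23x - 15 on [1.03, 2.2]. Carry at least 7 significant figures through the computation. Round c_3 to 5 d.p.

1.90570

f(1.030000) = -9.550373, f(2.200000) = 4.954000
step 1: c = 1.800384, f(c) = -1.548643 < 0 → new bracket [1.800384, 2.200000]
step 2: c = 1.895555, f(c) = -0.170831 < 0 → new bracket [1.895555, 2.200000]
step 3: c = 1.905703, f(c) = -0.017924 < 0 → new bracket [1.905703, 2.200000]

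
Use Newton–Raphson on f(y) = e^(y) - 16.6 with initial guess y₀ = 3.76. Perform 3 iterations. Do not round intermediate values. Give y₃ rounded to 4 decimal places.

2.8107

Newton update: y ← y − f(y)/f'(y).
f'(y) = e^(y)
y_0 = 3.760000: f = 26.348426, f' = 42.948426 → y_1 = 3.760000 - (26.348426)/(42.948426) = 3.146510
y_1 = 3.146510: f = 6.654766, f' = 23.254766 → y_2 = 3.146510 - (6.654766)/(23.254766) = 2.860342
y_2 = 2.860342: f = 0.867504, f' = 17.467504 → y_3 = 2.860342 - (0.867504)/(17.467504) = 2.810678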